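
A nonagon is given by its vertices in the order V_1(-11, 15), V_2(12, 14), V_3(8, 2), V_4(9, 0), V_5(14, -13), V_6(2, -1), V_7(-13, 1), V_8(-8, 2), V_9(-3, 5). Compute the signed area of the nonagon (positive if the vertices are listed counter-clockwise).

-299

Apply the shoelace (surveyor's) formula: 2A = Σ (x_i·y_{i+1} − x_{i+1}·y_i), indices taken mod 9.
Σ = (-334) + (-88) + (-18) + (-117) + (12) + (-11) + (-18) + (-34) + (10) = -598
Signed area = Σ/2 = -299 (negative ⇒ clockwise traversal).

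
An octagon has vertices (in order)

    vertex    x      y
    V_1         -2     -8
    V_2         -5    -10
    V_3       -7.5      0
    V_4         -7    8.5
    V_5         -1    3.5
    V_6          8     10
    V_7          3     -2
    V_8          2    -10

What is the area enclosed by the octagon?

Apply Gauss's area formula: 2A = Σ (x_i·y_{i+1} − x_{i+1}·y_i), indices taken mod 8.
Cross-terms: -20, -75, -63.75, -16, -38, -46, -26, -36  ⇒  Σ = -320.75
Area = |Σ|/2 = 160.375.

160.375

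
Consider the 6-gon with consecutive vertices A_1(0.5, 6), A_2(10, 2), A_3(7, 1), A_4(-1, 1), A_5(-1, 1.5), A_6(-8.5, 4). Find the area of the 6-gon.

Σ = (-59) + (-4) + (8) + (-0.5) + (8.75) + (-53) = -99.75
Area = |Σ|/2 = 49.875.

49.875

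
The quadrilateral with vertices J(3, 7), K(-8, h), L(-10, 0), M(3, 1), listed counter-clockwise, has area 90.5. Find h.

Write out the shoelace sum; only the two edges meeting at K involve h:
2·Area = [(3·h − (-8)·7) + ((-8)·0 − (-10)·h)] + 8
       = 13·h + 64 = 181
⇒ h = 9.

9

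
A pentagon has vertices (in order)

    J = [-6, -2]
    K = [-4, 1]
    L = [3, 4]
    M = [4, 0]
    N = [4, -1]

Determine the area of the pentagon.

33.5

Apply the shoelace (surveyor's) formula: 2A = Σ (x_i·y_{i+1} − x_{i+1}·y_i), indices taken mod 5.
Σ = (-14) + (-19) + (-16) + (-4) + (-14) = -67
Area = |Σ|/2 = 33.5.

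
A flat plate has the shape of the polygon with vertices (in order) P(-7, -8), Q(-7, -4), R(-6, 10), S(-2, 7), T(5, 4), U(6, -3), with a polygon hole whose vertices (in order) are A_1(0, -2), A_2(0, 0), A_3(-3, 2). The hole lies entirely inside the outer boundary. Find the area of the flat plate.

Outer boundary:
Apply Gauss's area formula: 2A = Σ (x_i·y_{i+1} − x_{i+1}·y_i), indices taken mod 6.
Σ = (-28) + (-94) + (-22) + (-43) + (-39) + (-69) = -295
Area = |Σ|/2 = 147.5.
Hole:
Σ = (0) + (0) + (6) = 6
Area = |Σ|/2 = 3.
Net area = 147.5 − 3 = 144.5.

144.5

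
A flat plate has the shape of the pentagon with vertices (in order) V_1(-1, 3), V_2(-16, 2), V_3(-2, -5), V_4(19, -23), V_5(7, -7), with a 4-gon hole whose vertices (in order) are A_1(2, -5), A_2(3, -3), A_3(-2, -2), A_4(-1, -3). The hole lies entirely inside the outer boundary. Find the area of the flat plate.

150.5

Outer boundary:
Σ = (46) + (84) + (141) + (28) + (14) = 313
Area = |Σ|/2 = 156.5.
Hole:
Σ = (9) + (-12) + (4) + (11) = 12
Area = |Σ|/2 = 6.
Net area = 156.5 − 6 = 150.5.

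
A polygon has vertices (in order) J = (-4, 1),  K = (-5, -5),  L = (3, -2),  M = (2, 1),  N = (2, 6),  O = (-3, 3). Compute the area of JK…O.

50

Σ = (25) + (25) + (7) + (10) + (24) + (9) = 100
Area = |Σ|/2 = 50.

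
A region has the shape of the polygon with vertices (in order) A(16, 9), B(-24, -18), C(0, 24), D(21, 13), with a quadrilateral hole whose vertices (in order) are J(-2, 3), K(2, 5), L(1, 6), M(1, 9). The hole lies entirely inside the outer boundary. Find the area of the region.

578

Outer boundary:
Apply Gauss's area formula: 2A = Σ (x_i·y_{i+1} − x_{i+1}·y_i), indices taken mod 4.
Σ = (-72) + (-576) + (-504) + (-19) = -1171
Area = |Σ|/2 = 585.5.
Hole:
Apply the shoelace formula: 2A = Σ (x_i·y_{i+1} − x_{i+1}·y_i), indices taken mod 4.
Σ = (-16) + (7) + (3) + (21) = 15
Area = |Σ|/2 = 7.5.
Net area = 585.5 − 7.5 = 578.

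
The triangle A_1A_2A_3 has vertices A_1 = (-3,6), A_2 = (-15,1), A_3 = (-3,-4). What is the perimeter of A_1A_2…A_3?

|A_1A_2| = √((-12)² + (-5)²) = √169 = 13
|A_2A_3| = √((12)² + (-5)²) = √169 = 13
|A_3A_1| = √((0)² + (10)²) = √100 = 10
Perimeter = 13 + 13 + 10 = 36.

36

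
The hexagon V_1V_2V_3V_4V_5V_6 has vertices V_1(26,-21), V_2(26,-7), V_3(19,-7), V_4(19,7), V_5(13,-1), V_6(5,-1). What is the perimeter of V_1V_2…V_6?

82

|V_1V_2| = √((0)² + (14)²) = √196 = 14
|V_2V_3| = √((-7)² + (0)²) = √49 = 7
|V_3V_4| = √((0)² + (14)²) = √196 = 14
|V_4V_5| = √((-6)² + (-8)²) = √100 = 10
|V_5V_6| = √((-8)² + (0)²) = √64 = 8
|V_6V_1| = √((21)² + (-20)²) = √841 = 29
Perimeter = 14 + 7 + 14 + 10 + 8 + 29 = 82.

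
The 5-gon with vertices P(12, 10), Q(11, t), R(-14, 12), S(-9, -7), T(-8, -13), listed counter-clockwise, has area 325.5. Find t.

11

Write out the shoelace sum; only the two edges meeting at Q involve t:
2·Area = [(12·t − 11·10) + (11·12 − (-14)·t)] + 343
       = 26·t + 365 = 651
⇒ t = 11.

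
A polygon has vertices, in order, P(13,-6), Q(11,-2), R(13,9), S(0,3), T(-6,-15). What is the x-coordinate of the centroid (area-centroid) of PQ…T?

664/151

Apply the surveyor's formula. First the cross-terms c_i = x_i·y_{i+1} − x_{i+1}·y_i:
  40, 125, 39, 18, 231  ⇒  2A = 453, A = 226.5.
Then Σ (x_i + x_{i+1})·c_i = 5976, so x̄ = 5976 / (6·226.5) = 664/151.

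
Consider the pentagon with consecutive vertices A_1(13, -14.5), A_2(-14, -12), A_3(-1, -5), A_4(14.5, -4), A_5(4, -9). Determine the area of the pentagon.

140

Σ = (-359) + (58) + (76.5) + (-114.5) + (59) = -280
Area = |Σ|/2 = 140.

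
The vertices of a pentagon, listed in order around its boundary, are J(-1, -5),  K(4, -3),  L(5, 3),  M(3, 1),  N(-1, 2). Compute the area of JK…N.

Apply the shoelace formula: 2A = Σ (x_i·y_{i+1} − x_{i+1}·y_i), indices taken mod 5.
Σ = (23) + (27) + (-4) + (7) + (7) = 60
Area = |Σ|/2 = 30.

30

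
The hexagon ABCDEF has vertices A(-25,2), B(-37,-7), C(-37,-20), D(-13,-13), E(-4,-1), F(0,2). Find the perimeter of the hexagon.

98

|AB| = √((-12)² + (-9)²) = √225 = 15
|BC| = √((0)² + (-13)²) = √169 = 13
|CD| = √((24)² + (7)²) = √625 = 25
|DE| = √((9)² + (12)²) = √225 = 15
|EF| = √((4)² + (3)²) = √25 = 5
|FA| = √((-25)² + (0)²) = √625 = 25
Perimeter = 15 + 13 + 25 + 15 + 5 + 25 = 98.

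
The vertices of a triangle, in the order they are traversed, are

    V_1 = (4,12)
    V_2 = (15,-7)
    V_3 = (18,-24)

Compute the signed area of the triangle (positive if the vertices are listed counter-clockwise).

-65

Σ = (-208) + (-234) + (312) = -130
Signed area = Σ/2 = -65 (negative ⇒ clockwise traversal).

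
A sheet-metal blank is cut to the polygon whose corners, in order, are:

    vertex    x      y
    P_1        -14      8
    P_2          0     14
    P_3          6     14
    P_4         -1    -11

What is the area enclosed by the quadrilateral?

Apply the shoelace formula: 2A = Σ (x_i·y_{i+1} − x_{i+1}·y_i), indices taken mod 4.
P_1→P_2: (-14)(14) − (0)(8) = -196
P_2→P_3: (0)(14) − (6)(14) = -84
P_3→P_4: (6)(-11) − (-1)(14) = -52
P_4→P_1: (-1)(8) − (-14)(-11) = -162
Σ = -494
Area = |Σ|/2 = 247.

247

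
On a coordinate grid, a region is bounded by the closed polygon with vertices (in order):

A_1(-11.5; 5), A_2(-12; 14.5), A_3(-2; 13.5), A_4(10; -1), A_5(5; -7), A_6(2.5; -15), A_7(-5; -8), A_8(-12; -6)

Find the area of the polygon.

Apply the shoelace formula: 2A = Σ (x_i·y_{i+1} − x_{i+1}·y_i), indices taken mod 8.
A_1→A_2: (-11.5)(14.5) − (-12)(5) = -106.75
A_2→A_3: (-12)(13.5) − (-2)(14.5) = -133
A_3→A_4: (-2)(-1) − (10)(13.5) = -133
A_4→A_5: (10)(-7) − (5)(-1) = -65
A_5→A_6: (5)(-15) − (2.5)(-7) = -57.5
A_6→A_7: (2.5)(-8) − (-5)(-15) = -95
A_7→A_8: (-5)(-6) − (-12)(-8) = -66
A_8→A_1: (-12)(5) − (-11.5)(-6) = -129
Σ = -785.25
Area = |Σ|/2 = 392.625.

392.625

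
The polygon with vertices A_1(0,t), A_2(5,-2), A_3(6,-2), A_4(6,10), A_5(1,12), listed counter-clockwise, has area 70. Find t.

-1

Write out the shoelace sum; only the two edges meeting at A_1 involve t:
2·Area = [(1·t − 0·12) + (0·(-2) − 5·t)] + 136
       = -4·t + 136 = 140
⇒ t = -1.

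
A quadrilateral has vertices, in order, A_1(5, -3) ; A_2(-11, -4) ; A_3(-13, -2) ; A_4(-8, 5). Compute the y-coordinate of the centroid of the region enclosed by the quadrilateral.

Apply Gauss's area formula. First the cross-terms c_i = x_i·y_{i+1} − x_{i+1}·y_i:
  -53, -30, -81, -1  ⇒  2A = -165, A = -82.5.
Then Σ (y_i + y_{i+1})·c_i = 306, so ȳ = 306 / (6·(-82.5)) = -34/55.

-34/55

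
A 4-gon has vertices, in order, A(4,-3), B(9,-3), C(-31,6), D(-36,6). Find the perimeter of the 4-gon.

92

|AB| = √((5)² + (0)²) = √25 = 5
|BC| = √((-40)² + (9)²) = √1681 = 41
|CD| = √((-5)² + (0)²) = √25 = 5
|DA| = √((40)² + (-9)²) = √1681 = 41
Perimeter = 5 + 41 + 5 + 41 = 92.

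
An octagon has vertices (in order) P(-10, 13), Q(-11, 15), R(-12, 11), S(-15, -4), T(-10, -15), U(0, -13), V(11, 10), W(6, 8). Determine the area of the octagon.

454.5

Cross-terms: -7, 59, 213, 185, 130, 143, 28, 158  ⇒  Σ = 909
Area = |Σ|/2 = 454.5.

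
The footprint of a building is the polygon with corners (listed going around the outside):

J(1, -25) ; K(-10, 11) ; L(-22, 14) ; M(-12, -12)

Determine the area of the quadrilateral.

Apply the surveyor's formula: 2A = Σ (x_i·y_{i+1} − x_{i+1}·y_i), indices taken mod 4.
J→K: (1)(11) − (-10)(-25) = -239
K→L: (-10)(14) − (-22)(11) = 102
L→M: (-22)(-12) − (-12)(14) = 432
M→J: (-12)(-25) − (1)(-12) = 312
Σ = 607
Area = |Σ|/2 = 303.5.

303.5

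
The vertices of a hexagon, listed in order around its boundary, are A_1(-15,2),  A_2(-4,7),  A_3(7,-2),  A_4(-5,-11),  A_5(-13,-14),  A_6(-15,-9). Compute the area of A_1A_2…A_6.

Apply Gauss's area formula: 2A = Σ (x_i·y_{i+1} − x_{i+1}·y_i), indices taken mod 6.
Cross-terms: -97, -41, -87, -73, -93, -165  ⇒  Σ = -556
Area = |Σ|/2 = 278.

278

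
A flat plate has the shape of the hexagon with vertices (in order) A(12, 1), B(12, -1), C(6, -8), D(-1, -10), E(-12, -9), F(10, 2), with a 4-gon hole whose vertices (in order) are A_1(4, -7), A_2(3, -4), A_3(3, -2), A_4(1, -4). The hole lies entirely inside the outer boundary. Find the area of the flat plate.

115.5

Outer boundary:
A→B: (12)(-1) − (12)(1) = -24
B→C: (12)(-8) − (6)(-1) = -90
C→D: (6)(-10) − (-1)(-8) = -68
D→E: (-1)(-9) − (-12)(-10) = -111
E→F: (-12)(2) − (10)(-9) = 66
F→A: (10)(1) − (12)(2) = -14
Σ = -241
Area = |Σ|/2 = 120.5.
Hole:
Apply the shoelace (surveyor's) formula: 2A = Σ (x_i·y_{i+1} − x_{i+1}·y_i), indices taken mod 4.
Cross-terms: 5, 6, -10, 9  ⇒  Σ = 10
Area = |Σ|/2 = 5.
Net area = 120.5 − 5 = 115.5.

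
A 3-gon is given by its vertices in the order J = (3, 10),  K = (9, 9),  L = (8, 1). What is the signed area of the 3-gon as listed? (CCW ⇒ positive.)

Apply the shoelace (surveyor's) formula: 2A = Σ (x_i·y_{i+1} − x_{i+1}·y_i), indices taken mod 3.
Σ = (-63) + (-63) + (77) = -49
Signed area = Σ/2 = -24.5 (negative ⇒ clockwise traversal).

-24.5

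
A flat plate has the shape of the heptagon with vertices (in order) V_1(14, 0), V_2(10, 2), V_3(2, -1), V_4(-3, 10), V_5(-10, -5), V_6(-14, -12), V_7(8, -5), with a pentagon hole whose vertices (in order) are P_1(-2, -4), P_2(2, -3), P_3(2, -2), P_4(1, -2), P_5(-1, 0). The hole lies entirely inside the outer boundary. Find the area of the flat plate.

208

Outer boundary:
Apply the shoelace (surveyor's) formula: 2A = Σ (x_i·y_{i+1} − x_{i+1}·y_i), indices taken mod 7.
V_1→V_2: (14)(2) − (10)(0) = 28
V_2→V_3: (10)(-1) − (2)(2) = -14
V_3→V_4: (2)(10) − (-3)(-1) = 17
V_4→V_5: (-3)(-5) − (-10)(10) = 115
V_5→V_6: (-10)(-12) − (-14)(-5) = 50
V_6→V_7: (-14)(-5) − (8)(-12) = 166
V_7→V_1: (8)(0) − (14)(-5) = 70
Σ = 432
Area = |Σ|/2 = 216.
Hole:
P_1→P_2: (-2)(-3) − (2)(-4) = 14
P_2→P_3: (2)(-2) − (2)(-3) = 2
P_3→P_4: (2)(-2) − (1)(-2) = -2
P_4→P_5: (1)(0) − (-1)(-2) = -2
P_5→P_1: (-1)(-4) − (-2)(0) = 4
Σ = 16
Area = |Σ|/2 = 8.
Net area = 216 − 8 = 208.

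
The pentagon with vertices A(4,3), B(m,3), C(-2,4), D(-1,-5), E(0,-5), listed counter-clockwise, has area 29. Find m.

1

Write out the shoelace sum; only the two edges meeting at B involve m:
2·Area = [(4·3 − m·3) + (m·4 − (-2)·3)] + 39
       = 1·m + 57 = 58
⇒ m = 1.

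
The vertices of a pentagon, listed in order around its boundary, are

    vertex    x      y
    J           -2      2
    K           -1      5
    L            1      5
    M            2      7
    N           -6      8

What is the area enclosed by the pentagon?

20.5

Σ = (-8) + (-10) + (-3) + (58) + (4) = 41
Area = |Σ|/2 = 20.5.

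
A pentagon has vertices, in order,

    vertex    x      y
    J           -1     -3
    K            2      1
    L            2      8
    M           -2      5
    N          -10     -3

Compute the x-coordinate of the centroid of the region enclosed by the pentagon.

-227/96

Apply the surveyor's formula. First the cross-terms c_i = x_i·y_{i+1} − x_{i+1}·y_i:
  5, 14, 26, 56, 27  ⇒  2A = 128, A = 64.
Then Σ (x_i + x_{i+1})·c_i = -908, so x̄ = -908 / (6·64) = -227/96.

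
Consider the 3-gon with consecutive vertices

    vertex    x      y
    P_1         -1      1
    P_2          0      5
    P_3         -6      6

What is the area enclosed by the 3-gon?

12.5

Apply Gauss's area formula: 2A = Σ (x_i·y_{i+1} − x_{i+1}·y_i), indices taken mod 3.
Σ = (-5) + (30) + (0) = 25
Area = |Σ|/2 = 12.5.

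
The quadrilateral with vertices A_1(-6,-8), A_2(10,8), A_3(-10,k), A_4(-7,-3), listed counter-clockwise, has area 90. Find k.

0

The doubled signed area Σ (x_i y_{i+1} − x_{i+1} y_i) is linear in k.
With k=0 it equals 180; the coefficient of k is 17 (from the two edges through A_3).
So 17·k + 180 = 2·90 = 180 ⇒ k = 0.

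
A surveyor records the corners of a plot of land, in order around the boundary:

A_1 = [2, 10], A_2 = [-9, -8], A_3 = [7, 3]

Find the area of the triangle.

83.5

Σ = (74) + (29) + (64) = 167
Area = |Σ|/2 = 83.5.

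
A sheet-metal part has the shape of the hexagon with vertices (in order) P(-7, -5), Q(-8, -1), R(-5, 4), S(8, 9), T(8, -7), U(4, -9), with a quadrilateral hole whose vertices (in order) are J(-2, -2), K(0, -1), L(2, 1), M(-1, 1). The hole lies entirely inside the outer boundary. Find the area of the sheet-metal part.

195.5

Outer boundary:
Apply the surveyor's formula: 2A = Σ (x_i·y_{i+1} − x_{i+1}·y_i), indices taken mod 6.
Σ = (-33) + (-37) + (-77) + (-128) + (-44) + (-83) = -402
Area = |Σ|/2 = 201.
Hole:
Σ = (2) + (2) + (3) + (4) = 11
Area = |Σ|/2 = 5.5.
Net area = 201 − 5.5 = 195.5.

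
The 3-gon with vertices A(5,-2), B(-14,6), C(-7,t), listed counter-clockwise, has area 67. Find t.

Write out the shoelace sum; only the two edges meeting at C involve t:
2·Area = [((-14)·t − (-7)·6) + ((-7)·(-2) − 5·t)] + 2
       = -19·t + 58 = 134
⇒ t = -4.

-4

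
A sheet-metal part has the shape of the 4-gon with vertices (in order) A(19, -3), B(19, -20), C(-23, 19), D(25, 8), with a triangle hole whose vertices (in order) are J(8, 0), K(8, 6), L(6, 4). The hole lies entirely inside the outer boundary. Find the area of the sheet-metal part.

648

Outer boundary:
Apply the shoelace formula: 2A = Σ (x_i·y_{i+1} − x_{i+1}·y_i), indices taken mod 4.
Σ = (-323) + (-99) + (-659) + (-227) = -1308
Area = |Σ|/2 = 654.
Hole:
Apply Gauss's area formula: 2A = Σ (x_i·y_{i+1} − x_{i+1}·y_i), indices taken mod 3.
Σ = (48) + (-4) + (-32) = 12
Area = |Σ|/2 = 6.
Net area = 654 − 6 = 648.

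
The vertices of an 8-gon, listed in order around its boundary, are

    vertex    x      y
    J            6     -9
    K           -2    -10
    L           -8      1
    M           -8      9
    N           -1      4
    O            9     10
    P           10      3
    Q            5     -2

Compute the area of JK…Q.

Apply the surveyor's formula: 2A = Σ (x_i·y_{i+1} − x_{i+1}·y_i), indices taken mod 8.
Σ = (-78) + (-82) + (-64) + (-23) + (-46) + (-73) + (-35) + (-33) = -434
Area = |Σ|/2 = 217.

217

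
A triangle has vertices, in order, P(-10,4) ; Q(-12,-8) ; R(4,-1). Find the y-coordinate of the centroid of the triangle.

-5/3

Apply the shoelace formula. First the cross-terms c_i = x_i·y_{i+1} − x_{i+1}·y_i:
  128, 44, 6  ⇒  2A = 178, A = 89.
Then Σ (y_i + y_{i+1})·c_i = -890, so ȳ = -890 / (6·89) = -5/3.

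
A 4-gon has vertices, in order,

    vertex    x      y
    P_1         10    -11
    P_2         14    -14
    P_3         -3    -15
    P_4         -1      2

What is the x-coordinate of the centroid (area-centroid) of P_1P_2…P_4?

Apply the shoelace (surveyor's) formula. First the cross-terms c_i = x_i·y_{i+1} − x_{i+1}·y_i:
  14, -252, -21, -9  ⇒  2A = -268, A = -134.
Then Σ (x_i + x_{i+1})·c_i = -2433, so x̄ = -2433 / (6·(-134)) = 811/268.

811/268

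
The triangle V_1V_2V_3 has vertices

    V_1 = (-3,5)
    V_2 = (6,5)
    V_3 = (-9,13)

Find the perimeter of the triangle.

|V_1V_2| = √((9)² + (0)²) = √81 = 9
|V_2V_3| = √((-15)² + (8)²) = √289 = 17
|V_3V_1| = √((6)² + (-8)²) = √100 = 10
Perimeter = 9 + 17 + 10 = 36.

36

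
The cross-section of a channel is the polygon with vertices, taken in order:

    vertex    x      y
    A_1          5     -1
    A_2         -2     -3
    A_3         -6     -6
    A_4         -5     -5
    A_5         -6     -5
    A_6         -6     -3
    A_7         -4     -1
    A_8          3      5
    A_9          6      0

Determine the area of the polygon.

49.5

Apply the shoelace (surveyor's) formula: 2A = Σ (x_i·y_{i+1} − x_{i+1}·y_i), indices taken mod 9.
Σ = (-17) + (-6) + (0) + (-5) + (-12) + (-6) + (-17) + (-30) + (-6) = -99
Area = |Σ|/2 = 49.5.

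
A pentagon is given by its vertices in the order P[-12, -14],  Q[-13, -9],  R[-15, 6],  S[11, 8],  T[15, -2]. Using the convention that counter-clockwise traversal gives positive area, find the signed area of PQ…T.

-424.5

Apply the shoelace (surveyor's) formula: 2A = Σ (x_i·y_{i+1} − x_{i+1}·y_i), indices taken mod 5.
Cross-terms: -74, -213, -186, -142, -234  ⇒  Σ = -849
Signed area = Σ/2 = -424.5 (negative ⇒ clockwise traversal).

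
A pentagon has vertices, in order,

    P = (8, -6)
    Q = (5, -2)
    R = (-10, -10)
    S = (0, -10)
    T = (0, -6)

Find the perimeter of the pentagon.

|PQ| = √((-3)² + (4)²) = √25 = 5
|QR| = √((-15)² + (-8)²) = √289 = 17
|RS| = √((10)² + (0)²) = √100 = 10
|ST| = √((0)² + (4)²) = √16 = 4
|TP| = √((8)² + (0)²) = √64 = 8
Perimeter = 5 + 17 + 10 + 4 + 8 = 44.

44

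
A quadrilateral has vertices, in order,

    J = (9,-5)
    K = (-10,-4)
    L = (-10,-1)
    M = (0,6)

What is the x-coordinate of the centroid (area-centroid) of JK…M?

-80/69

Apply the surveyor's formula. First the cross-terms c_i = x_i·y_{i+1} − x_{i+1}·y_i:
  -86, -30, -60, -54  ⇒  2A = -230, A = -115.
Then Σ (x_i + x_{i+1})·c_i = 800, so x̄ = 800 / (6·(-115)) = -80/69.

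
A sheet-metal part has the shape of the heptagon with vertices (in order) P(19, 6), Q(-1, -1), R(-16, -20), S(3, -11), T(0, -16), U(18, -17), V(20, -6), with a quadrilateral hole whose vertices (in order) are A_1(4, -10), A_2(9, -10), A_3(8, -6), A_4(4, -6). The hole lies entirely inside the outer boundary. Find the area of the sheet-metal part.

448.5

Outer boundary:
Apply the surveyor's formula: 2A = Σ (x_i·y_{i+1} − x_{i+1}·y_i), indices taken mod 7.
Σ = (-13) + (4) + (236) + (-48) + (288) + (232) + (234) = 933
Area = |Σ|/2 = 466.5.
Hole:
Σ = (50) + (26) + (-24) + (-16) = 36
Area = |Σ|/2 = 18.
Net area = 466.5 − 18 = 448.5.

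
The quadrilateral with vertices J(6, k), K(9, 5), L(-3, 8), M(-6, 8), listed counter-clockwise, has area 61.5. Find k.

-2

The doubled signed area Σ (x_i y_{i+1} − x_{i+1} y_i) is linear in k.
With k=0 it equals 93; the coefficient of k is -15 (from the two edges through J).
So -15·k + 93 = 2·61.5 = 123 ⇒ k = -2.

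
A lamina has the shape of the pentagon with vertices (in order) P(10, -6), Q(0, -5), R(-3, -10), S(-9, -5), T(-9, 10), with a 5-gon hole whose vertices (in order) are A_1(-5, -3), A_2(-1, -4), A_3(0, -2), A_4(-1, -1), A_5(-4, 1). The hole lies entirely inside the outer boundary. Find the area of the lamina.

Outer boundary:
Apply the shoelace formula: 2A = Σ (x_i·y_{i+1} − x_{i+1}·y_i), indices taken mod 5.
Σ = (-50) + (-15) + (-75) + (-135) + (-46) = -321
Area = |Σ|/2 = 160.5.
Hole:
Cross-terms: 17, 2, -2, -5, 17  ⇒  Σ = 29
Area = |Σ|/2 = 14.5.
Net area = 160.5 − 14.5 = 146.

146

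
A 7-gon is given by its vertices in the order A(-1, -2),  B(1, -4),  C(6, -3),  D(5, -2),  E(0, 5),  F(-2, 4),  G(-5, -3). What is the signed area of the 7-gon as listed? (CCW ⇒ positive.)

Apply the shoelace (surveyor's) formula: 2A = Σ (x_i·y_{i+1} − x_{i+1}·y_i), indices taken mod 7.
Cross-terms: 6, 21, 3, 25, 10, 26, 7  ⇒  Σ = 98
Signed area = Σ/2 = 49 (positive ⇒ counter-clockwise traversal).

49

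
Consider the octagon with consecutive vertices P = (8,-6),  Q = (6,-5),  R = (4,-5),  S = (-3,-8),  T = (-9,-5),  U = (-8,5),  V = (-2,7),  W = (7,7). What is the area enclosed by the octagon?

Apply the surveyor's formula: 2A = Σ (x_i·y_{i+1} − x_{i+1}·y_i), indices taken mod 8.
P→Q: (8)(-5) − (6)(-6) = -4
Q→R: (6)(-5) − (4)(-5) = -10
R→S: (4)(-8) − (-3)(-5) = -47
S→T: (-3)(-5) − (-9)(-8) = -57
T→U: (-9)(5) − (-8)(-5) = -85
U→V: (-8)(7) − (-2)(5) = -46
V→W: (-2)(7) − (7)(7) = -63
W→P: (7)(-6) − (8)(7) = -98
Σ = -410
Area = |Σ|/2 = 205.

205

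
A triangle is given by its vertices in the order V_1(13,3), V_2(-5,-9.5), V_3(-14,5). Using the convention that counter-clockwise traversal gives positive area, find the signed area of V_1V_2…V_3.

-186.75

Apply the surveyor's formula: 2A = Σ (x_i·y_{i+1} − x_{i+1}·y_i), indices taken mod 3.
Σ = (-108.5) + (-158) + (-107) = -373.5
Signed area = Σ/2 = -186.75 (negative ⇒ clockwise traversal).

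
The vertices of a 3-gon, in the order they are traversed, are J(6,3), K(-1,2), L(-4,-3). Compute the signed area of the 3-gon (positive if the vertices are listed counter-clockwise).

16

Apply Gauss's area formula: 2A = Σ (x_i·y_{i+1} − x_{i+1}·y_i), indices taken mod 3.
J→K: (6)(2) − (-1)(3) = 15
K→L: (-1)(-3) − (-4)(2) = 11
L→J: (-4)(3) − (6)(-3) = 6
Σ = 32
Signed area = Σ/2 = 16 (positive ⇒ counter-clockwise traversal).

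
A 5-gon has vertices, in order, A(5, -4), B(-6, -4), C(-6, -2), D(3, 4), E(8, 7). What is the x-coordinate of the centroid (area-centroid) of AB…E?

125/76

Apply Gauss's area formula. First the cross-terms c_i = x_i·y_{i+1} − x_{i+1}·y_i:
  -44, -12, -18, -11, -67  ⇒  2A = -152, A = -76.
Then Σ (x_i + x_{i+1})·c_i = -750, so x̄ = -750 / (6·(-76)) = 125/76.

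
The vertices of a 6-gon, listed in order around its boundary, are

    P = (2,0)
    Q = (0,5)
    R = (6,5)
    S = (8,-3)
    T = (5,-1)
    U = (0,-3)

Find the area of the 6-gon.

40

Σ = (10) + (-30) + (-58) + (7) + (-15) + (6) = -80
Area = |Σ|/2 = 40.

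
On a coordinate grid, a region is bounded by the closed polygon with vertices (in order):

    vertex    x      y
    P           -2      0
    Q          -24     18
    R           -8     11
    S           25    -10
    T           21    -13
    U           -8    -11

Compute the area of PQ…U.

P→Q: (-2)(18) − (-24)(0) = -36
Q→R: (-24)(11) − (-8)(18) = -120
R→S: (-8)(-10) − (25)(11) = -195
S→T: (25)(-13) − (21)(-10) = -115
T→U: (21)(-11) − (-8)(-13) = -335
U→P: (-8)(0) − (-2)(-11) = -22
Σ = -823
Area = |Σ|/2 = 411.5.

411.5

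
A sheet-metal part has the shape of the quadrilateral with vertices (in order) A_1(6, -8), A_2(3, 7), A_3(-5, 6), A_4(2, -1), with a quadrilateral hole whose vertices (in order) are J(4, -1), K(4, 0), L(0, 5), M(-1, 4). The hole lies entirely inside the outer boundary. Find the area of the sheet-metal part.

44

Outer boundary:
Apply Gauss's area formula: 2A = Σ (x_i·y_{i+1} − x_{i+1}·y_i), indices taken mod 4.
Σ = (66) + (53) + (-7) + (-10) = 102
Area = |Σ|/2 = 51.
Hole:
Apply the surveyor's formula: 2A = Σ (x_i·y_{i+1} − x_{i+1}·y_i), indices taken mod 4.
Σ = (4) + (20) + (5) + (-15) = 14
Area = |Σ|/2 = 7.
Net area = 51 − 7 = 44.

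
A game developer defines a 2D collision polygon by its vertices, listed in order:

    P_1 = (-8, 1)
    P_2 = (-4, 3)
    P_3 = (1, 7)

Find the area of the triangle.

Apply the surveyor's formula: 2A = Σ (x_i·y_{i+1} − x_{i+1}·y_i), indices taken mod 3.
Σ = (-20) + (-31) + (57) = 6
Area = |Σ|/2 = 3.

3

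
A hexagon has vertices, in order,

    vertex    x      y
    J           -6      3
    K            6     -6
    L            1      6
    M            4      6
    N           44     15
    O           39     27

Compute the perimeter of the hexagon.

|JK| = √((12)² + (-9)²) = √225 = 15
|KL| = √((-5)² + (12)²) = √169 = 13
|LM| = √((3)² + (0)²) = √9 = 3
|MN| = √((40)² + (9)²) = √1681 = 41
|NO| = √((-5)² + (12)²) = √169 = 13
|OJ| = √((-45)² + (-24)²) = √2601 = 51
Perimeter = 15 + 13 + 3 + 41 + 13 + 51 = 136.

136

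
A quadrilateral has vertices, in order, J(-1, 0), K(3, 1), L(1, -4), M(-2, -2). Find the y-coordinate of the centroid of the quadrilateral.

Apply Gauss's area formula. First the cross-terms c_i = x_i·y_{i+1} − x_{i+1}·y_i:
  -1, -13, -10, -2  ⇒  2A = -26, A = -13.
Then Σ (y_i + y_{i+1})·c_i = 102, so ȳ = 102 / (6·(-13)) = -17/13.

-17/13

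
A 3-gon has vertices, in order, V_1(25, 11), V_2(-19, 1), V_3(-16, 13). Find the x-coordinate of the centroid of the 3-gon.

Apply Gauss's area formula. First the cross-terms c_i = x_i·y_{i+1} − x_{i+1}·y_i:
  234, -231, -501  ⇒  2A = -498, A = -249.
Then Σ (x_i + x_{i+1})·c_i = 4980, so x̄ = 4980 / (6·(-249)) = -10/3.

-10/3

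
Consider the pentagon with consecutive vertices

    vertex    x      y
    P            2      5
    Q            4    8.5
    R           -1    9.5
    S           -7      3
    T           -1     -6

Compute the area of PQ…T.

Apply Gauss's area formula: 2A = Σ (x_i·y_{i+1} − x_{i+1}·y_i), indices taken mod 5.
Cross-terms: -3, 46.5, 63.5, 45, 7  ⇒  Σ = 159
Area = |Σ|/2 = 79.5.

79.5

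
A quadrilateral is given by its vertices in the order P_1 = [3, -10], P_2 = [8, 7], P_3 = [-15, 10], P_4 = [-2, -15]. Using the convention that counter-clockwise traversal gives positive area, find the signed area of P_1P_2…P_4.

P_1→P_2: (3)(7) − (8)(-10) = 101
P_2→P_3: (8)(10) − (-15)(7) = 185
P_3→P_4: (-15)(-15) − (-2)(10) = 245
P_4→P_1: (-2)(-10) − (3)(-15) = 65
Σ = 596
Signed area = Σ/2 = 298 (positive ⇒ counter-clockwise traversal).

298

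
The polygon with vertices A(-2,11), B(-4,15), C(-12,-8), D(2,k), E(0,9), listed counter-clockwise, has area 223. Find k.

Write out the shoelace sum; only the two edges meeting at D involve k:
2·Area = [((-12)·k − 2·(-8)) + (2·9 − 0·k)] + 244
       = -12·k + 278 = 446
⇒ k = -14.

-14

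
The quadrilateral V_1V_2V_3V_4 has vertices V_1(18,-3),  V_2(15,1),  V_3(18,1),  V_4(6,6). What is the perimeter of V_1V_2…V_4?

36

|V_1V_2| = √((-3)² + (4)²) = √25 = 5
|V_2V_3| = √((3)² + (0)²) = √9 = 3
|V_3V_4| = √((-12)² + (5)²) = √169 = 13
|V_4V_1| = √((12)² + (-9)²) = √225 = 15
Perimeter = 5 + 3 + 13 + 15 = 36.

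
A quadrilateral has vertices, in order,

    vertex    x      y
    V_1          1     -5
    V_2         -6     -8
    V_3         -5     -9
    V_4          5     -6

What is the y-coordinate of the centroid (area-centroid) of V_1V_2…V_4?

Apply Gauss's area formula. First the cross-terms c_i = x_i·y_{i+1} − x_{i+1}·y_i:
  -38, 14, 75, -19  ⇒  2A = 32, A = 16.
Then Σ (y_i + y_{i+1})·c_i = -660, so ȳ = -660 / (6·16) = -6.875.

-6.875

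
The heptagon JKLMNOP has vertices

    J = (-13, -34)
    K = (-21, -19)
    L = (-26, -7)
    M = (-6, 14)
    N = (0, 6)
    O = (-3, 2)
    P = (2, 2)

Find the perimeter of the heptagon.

|JK| = √((-8)² + (15)²) = √289 = 17
|KL| = √((-5)² + (12)²) = √169 = 13
|LM| = √((20)² + (21)²) = √841 = 29
|MN| = √((6)² + (-8)²) = √100 = 10
|NO| = √((-3)² + (-4)²) = √25 = 5
|OP| = √((5)² + (0)²) = √25 = 5
|PJ| = √((-15)² + (-36)²) = √1521 = 39
Perimeter = 17 + 13 + 29 + 10 + 5 + 5 + 39 = 118.

118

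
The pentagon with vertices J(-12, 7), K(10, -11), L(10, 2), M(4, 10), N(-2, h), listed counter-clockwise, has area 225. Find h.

10

Write out the shoelace sum; only the two edges meeting at N involve h:
2·Area = [(4·h − (-2)·10) + ((-2)·7 − (-12)·h)] + 284
       = 16·h + 290 = 450
⇒ h = 10.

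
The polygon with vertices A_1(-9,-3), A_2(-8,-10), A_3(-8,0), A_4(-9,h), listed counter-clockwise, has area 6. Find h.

-1

Write out the shoelace sum; only the two edges meeting at A_4 involve h:
2·Area = [((-8)·h − (-9)·0) + ((-9)·(-3) − (-9)·h)] + -14
       = 1·h + 13 = 12
⇒ h = -1.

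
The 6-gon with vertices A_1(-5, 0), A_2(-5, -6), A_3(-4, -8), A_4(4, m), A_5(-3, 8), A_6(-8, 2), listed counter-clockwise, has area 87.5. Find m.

Write out the shoelace sum; only the two edges meeting at A_4 involve m:
2·Area = [((-4)·m − 4·(-8)) + (4·8 − (-3)·m)] + 114
       = -1·m + 178 = 175
⇒ m = 3.

3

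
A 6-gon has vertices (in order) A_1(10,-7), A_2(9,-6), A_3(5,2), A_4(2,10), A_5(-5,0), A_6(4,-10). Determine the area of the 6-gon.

134.5

Apply the shoelace formula: 2A = Σ (x_i·y_{i+1} − x_{i+1}·y_i), indices taken mod 6.
Σ = (3) + (48) + (46) + (50) + (50) + (72) = 269
Area = |Σ|/2 = 134.5.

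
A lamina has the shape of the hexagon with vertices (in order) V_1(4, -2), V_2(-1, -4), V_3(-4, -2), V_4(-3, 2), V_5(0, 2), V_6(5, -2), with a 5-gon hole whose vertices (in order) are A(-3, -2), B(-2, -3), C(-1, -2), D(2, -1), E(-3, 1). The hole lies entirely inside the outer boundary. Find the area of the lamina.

22.5

Outer boundary:
Apply the surveyor's formula: 2A = Σ (x_i·y_{i+1} − x_{i+1}·y_i), indices taken mod 6.
Σ = (-18) + (-14) + (-14) + (-6) + (-10) + (-2) = -64
Area = |Σ|/2 = 32.
Hole:
Apply the surveyor's formula: 2A = Σ (x_i·y_{i+1} − x_{i+1}·y_i), indices taken mod 5.
A→B: (-3)(-3) − (-2)(-2) = 5
B→C: (-2)(-2) − (-1)(-3) = 1
C→D: (-1)(-1) − (2)(-2) = 5
D→E: (2)(1) − (-3)(-1) = -1
E→A: (-3)(-2) − (-3)(1) = 9
Σ = 19
Area = |Σ|/2 = 9.5.
Net area = 32 − 9.5 = 22.5.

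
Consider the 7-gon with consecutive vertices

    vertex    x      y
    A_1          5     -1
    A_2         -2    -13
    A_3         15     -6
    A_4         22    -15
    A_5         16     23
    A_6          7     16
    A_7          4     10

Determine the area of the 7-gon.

Apply the shoelace formula: 2A = Σ (x_i·y_{i+1} − x_{i+1}·y_i), indices taken mod 7.
Σ = (-67) + (207) + (-93) + (746) + (95) + (6) + (-54) = 840
Area = |Σ|/2 = 420.

420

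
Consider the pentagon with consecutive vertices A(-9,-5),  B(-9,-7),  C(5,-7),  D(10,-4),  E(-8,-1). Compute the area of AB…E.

77.5

Σ = (18) + (98) + (50) + (-42) + (31) = 155
Area = |Σ|/2 = 77.5.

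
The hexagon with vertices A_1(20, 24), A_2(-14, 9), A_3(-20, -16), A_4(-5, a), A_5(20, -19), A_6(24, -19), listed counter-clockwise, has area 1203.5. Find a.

-11

The doubled signed area Σ (x_i y_{i+1} − x_{i+1} y_i) is linear in a.
With a=0 it equals 1967; the coefficient of a is -40 (from the two edges through A_4).
So -40·a + 1967 = 2·1203.5 = 2407 ⇒ a = -11.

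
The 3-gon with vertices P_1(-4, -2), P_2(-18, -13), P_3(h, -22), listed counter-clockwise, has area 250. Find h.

16

The doubled signed area Σ (x_i y_{i+1} − x_{i+1} y_i) is linear in h.
With h=0 it equals 324; the coefficient of h is 11 (from the two edges through P_3).
So 11·h + 324 = 2·250 = 500 ⇒ h = 16.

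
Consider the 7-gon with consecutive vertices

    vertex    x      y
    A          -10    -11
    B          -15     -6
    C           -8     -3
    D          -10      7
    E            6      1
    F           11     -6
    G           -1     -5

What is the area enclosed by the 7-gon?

196.5

Σ = (-105) + (-3) + (-86) + (-52) + (-47) + (-61) + (-39) = -393
Area = |Σ|/2 = 196.5.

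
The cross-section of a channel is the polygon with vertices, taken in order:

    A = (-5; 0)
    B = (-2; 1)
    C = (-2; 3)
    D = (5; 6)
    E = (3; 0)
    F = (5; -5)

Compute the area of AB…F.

Apply the shoelace formula: 2A = Σ (x_i·y_{i+1} − x_{i+1}·y_i), indices taken mod 6.
Cross-terms: -5, -4, -27, -18, -15, -25  ⇒  Σ = -94
Area = |Σ|/2 = 47.

47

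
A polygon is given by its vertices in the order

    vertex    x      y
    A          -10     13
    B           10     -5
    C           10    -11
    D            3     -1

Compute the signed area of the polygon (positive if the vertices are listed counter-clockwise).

Σ = (-80) + (-60) + (23) + (29) = -88
Signed area = Σ/2 = -44 (negative ⇒ clockwise traversal).

-44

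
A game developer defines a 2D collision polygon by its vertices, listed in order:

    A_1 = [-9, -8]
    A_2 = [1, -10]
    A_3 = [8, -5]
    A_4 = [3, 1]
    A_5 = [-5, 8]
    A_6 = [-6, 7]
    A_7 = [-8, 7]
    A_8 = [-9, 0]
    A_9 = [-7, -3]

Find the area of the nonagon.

Cross-terms: 98, 75, 23, 29, 13, 14, 63, 27, 29  ⇒  Σ = 371
Area = |Σ|/2 = 185.5.

185.5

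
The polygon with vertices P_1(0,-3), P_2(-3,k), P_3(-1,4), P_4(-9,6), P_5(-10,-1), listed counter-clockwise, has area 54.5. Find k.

1

The doubled signed area Σ (x_i y_{i+1} − x_{i+1} y_i) is linear in k.
With k=0 it equals 108; the coefficient of k is 1 (from the two edges through P_2).
So 1·k + 108 = 2·54.5 = 109 ⇒ k = 1.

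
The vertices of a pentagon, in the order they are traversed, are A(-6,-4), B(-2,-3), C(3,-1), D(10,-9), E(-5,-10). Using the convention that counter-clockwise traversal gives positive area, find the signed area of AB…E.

Apply the surveyor's formula: 2A = Σ (x_i·y_{i+1} − x_{i+1}·y_i), indices taken mod 5.
Σ = (10) + (11) + (-17) + (-145) + (-40) = -181
Signed area = Σ/2 = -90.5 (negative ⇒ clockwise traversal).

-90.5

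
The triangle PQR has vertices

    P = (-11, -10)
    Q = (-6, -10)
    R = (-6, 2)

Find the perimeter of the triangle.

|PQ| = √((5)² + (0)²) = √25 = 5
|QR| = √((0)² + (12)²) = √144 = 12
|RP| = √((-5)² + (-12)²) = √169 = 13
Perimeter = 5 + 12 + 13 = 30.

30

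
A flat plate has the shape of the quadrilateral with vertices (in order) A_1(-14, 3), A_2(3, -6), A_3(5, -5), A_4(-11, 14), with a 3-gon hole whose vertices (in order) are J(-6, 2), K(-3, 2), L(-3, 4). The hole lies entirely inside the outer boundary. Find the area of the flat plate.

131

Outer boundary:
Apply the surveyor's formula: 2A = Σ (x_i·y_{i+1} − x_{i+1}·y_i), indices taken mod 4.
Cross-terms: 75, 15, 15, 163  ⇒  Σ = 268
Area = |Σ|/2 = 134.
Hole:
Apply the surveyor's formula: 2A = Σ (x_i·y_{i+1} − x_{i+1}·y_i), indices taken mod 3.
Σ = (-6) + (-6) + (18) = 6
Area = |Σ|/2 = 3.
Net area = 134 − 3 = 131.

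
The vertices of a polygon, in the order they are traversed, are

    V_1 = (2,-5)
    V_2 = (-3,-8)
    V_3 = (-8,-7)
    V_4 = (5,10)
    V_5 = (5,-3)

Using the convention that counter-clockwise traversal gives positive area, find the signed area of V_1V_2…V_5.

-101.5

Apply the shoelace (surveyor's) formula: 2A = Σ (x_i·y_{i+1} − x_{i+1}·y_i), indices taken mod 5.
Σ = (-31) + (-43) + (-45) + (-65) + (-19) = -203
Signed area = Σ/2 = -101.5 (negative ⇒ clockwise traversal).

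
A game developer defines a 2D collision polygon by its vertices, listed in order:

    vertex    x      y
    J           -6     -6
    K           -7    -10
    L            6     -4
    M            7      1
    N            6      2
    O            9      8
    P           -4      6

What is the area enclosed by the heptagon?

Apply Gauss's area formula: 2A = Σ (x_i·y_{i+1} − x_{i+1}·y_i), indices taken mod 7.
J→K: (-6)(-10) − (-7)(-6) = 18
K→L: (-7)(-4) − (6)(-10) = 88
L→M: (6)(1) − (7)(-4) = 34
M→N: (7)(2) − (6)(1) = 8
N→O: (6)(8) − (9)(2) = 30
O→P: (9)(6) − (-4)(8) = 86
P→J: (-4)(-6) − (-6)(6) = 60
Σ = 324
Area = |Σ|/2 = 162.

162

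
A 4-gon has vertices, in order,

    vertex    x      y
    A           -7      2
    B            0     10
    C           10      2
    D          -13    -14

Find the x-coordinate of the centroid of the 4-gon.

-17/9

Apply the surveyor's formula. First the cross-terms c_i = x_i·y_{i+1} − x_{i+1}·y_i:
  -70, -100, -114, -124  ⇒  2A = -408, A = -204.
Then Σ (x_i + x_{i+1})·c_i = 2312, so x̄ = 2312 / (6·(-204)) = -17/9.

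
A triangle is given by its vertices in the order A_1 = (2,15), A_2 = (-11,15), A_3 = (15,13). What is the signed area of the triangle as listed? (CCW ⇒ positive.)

13

Apply the surveyor's formula: 2A = Σ (x_i·y_{i+1} − x_{i+1}·y_i), indices taken mod 3.
Σ = (195) + (-368) + (199) = 26
Signed area = Σ/2 = 13 (positive ⇒ counter-clockwise traversal).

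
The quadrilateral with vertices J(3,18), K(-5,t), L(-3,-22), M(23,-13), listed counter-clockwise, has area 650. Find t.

The doubled signed area Σ (x_i y_{i+1} − x_{i+1} y_i) is linear in t.
With t=0 it equals 1198; the coefficient of t is 6 (from the two edges through K).
So 6·t + 1198 = 2·650 = 1300 ⇒ t = 17.

17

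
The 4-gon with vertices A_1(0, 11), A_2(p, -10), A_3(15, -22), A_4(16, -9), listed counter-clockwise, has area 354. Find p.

-5

Write out the shoelace sum; only the two edges meeting at A_2 involve p:
2·Area = [(0·(-10) − p·11) + (p·(-22) − 15·(-10))] + 393
       = -33·p + 543 = 708
⇒ p = -5.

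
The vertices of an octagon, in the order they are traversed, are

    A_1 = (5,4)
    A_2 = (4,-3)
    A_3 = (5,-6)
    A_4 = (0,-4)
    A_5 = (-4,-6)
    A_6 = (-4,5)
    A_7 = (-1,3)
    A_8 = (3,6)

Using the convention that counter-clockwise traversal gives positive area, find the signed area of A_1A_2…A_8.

-80

Σ = (-31) + (-9) + (-20) + (-16) + (-44) + (-7) + (-15) + (-18) = -160
Signed area = Σ/2 = -80 (negative ⇒ clockwise traversal).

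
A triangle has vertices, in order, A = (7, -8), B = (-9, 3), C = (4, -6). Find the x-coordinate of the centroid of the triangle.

Apply the shoelace (surveyor's) formula. First the cross-terms c_i = x_i·y_{i+1} − x_{i+1}·y_i:
  -51, 42, 10  ⇒  2A = 1, A = 0.5.
Then Σ (x_i + x_{i+1})·c_i = 2, so x̄ = 2 / (6·0.5) = 2/3.

2/3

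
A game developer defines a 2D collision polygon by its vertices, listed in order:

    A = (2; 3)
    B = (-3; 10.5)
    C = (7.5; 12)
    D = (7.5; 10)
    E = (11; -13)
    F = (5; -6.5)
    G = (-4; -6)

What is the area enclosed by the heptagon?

184.875

Apply the shoelace formula: 2A = Σ (x_i·y_{i+1} − x_{i+1}·y_i), indices taken mod 7.
Cross-terms: 30, -114.75, -15, -207.5, -6.5, -56, 0  ⇒  Σ = -369.75
Area = |Σ|/2 = 184.875.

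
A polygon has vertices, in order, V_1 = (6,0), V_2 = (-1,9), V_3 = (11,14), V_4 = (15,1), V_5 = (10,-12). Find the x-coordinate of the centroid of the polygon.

Apply the shoelace (surveyor's) formula. First the cross-terms c_i = x_i·y_{i+1} − x_{i+1}·y_i:
  54, -113, -199, -190, 72  ⇒  2A = -376, A = -188.
Then Σ (x_i + x_{i+1})·c_i = -9632, so x̄ = -9632 / (6·(-188)) = 1204/141.

1204/141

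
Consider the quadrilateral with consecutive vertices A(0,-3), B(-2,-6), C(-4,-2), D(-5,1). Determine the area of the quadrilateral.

Cross-terms: -6, -20, -14, 15  ⇒  Σ = -25
Area = |Σ|/2 = 12.5.

12.5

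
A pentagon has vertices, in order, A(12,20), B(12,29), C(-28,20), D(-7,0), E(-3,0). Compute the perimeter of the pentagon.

108

|AB| = √((0)² + (9)²) = √81 = 9
|BC| = √((-40)² + (-9)²) = √1681 = 41
|CD| = √((21)² + (-20)²) = √841 = 29
|DE| = √((4)² + (0)²) = √16 = 4
|EA| = √((15)² + (20)²) = √625 = 25
Perimeter = 9 + 41 + 29 + 4 + 25 = 108.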